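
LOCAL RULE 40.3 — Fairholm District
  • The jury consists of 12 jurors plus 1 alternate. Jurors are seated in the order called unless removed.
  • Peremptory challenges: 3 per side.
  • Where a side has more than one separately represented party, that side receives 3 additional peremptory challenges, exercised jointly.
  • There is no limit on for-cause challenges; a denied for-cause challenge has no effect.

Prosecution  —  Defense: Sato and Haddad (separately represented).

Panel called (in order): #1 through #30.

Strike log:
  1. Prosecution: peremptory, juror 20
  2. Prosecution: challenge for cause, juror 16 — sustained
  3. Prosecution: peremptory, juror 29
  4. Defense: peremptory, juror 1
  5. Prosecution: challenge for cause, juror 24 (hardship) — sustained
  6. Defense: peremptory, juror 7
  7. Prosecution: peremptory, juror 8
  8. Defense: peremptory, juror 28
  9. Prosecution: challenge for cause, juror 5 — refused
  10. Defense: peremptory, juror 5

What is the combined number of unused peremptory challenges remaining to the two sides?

2

Prosecution allotment: 3. Defense allotment: 3 base + 3 multi-party = 6.
Prosecution peremptories used: #20, #29, #8 — 3 (for-cause on #16, #24, #5 don't count).
Defense peremptories used: #1, #7, #28, #5 — 4.
Remaining: (3 − 3) + (6 − 4) = 2.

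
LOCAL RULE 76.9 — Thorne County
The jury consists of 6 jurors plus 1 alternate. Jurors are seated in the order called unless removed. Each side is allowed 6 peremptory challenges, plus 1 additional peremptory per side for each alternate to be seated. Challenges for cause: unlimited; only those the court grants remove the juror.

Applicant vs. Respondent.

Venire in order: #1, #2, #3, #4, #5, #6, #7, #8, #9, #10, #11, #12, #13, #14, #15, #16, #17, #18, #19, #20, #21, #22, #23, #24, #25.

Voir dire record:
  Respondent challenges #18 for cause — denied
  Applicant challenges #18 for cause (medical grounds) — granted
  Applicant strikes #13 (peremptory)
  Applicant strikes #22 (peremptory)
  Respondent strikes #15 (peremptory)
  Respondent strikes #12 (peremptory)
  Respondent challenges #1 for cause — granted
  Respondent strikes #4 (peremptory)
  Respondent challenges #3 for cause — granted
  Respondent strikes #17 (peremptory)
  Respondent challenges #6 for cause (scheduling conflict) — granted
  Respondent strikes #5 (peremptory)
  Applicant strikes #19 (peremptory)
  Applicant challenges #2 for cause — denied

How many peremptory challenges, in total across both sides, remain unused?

Applicant allotment: 6 base + 1 × 1 alternate = 7. Respondent allotment: 6 base + 1 × 1 alternate = 7.
Applicant peremptories used: #13, #22, #19 — 3 (for-cause on #18, #2 don't count).
Respondent peremptories used: #15, #12, #4, #17, #5 — 5 (for-cause on #18, #1, #3, #6 don't count).
Remaining: (7 − 3) + (7 − 5) = 6.

6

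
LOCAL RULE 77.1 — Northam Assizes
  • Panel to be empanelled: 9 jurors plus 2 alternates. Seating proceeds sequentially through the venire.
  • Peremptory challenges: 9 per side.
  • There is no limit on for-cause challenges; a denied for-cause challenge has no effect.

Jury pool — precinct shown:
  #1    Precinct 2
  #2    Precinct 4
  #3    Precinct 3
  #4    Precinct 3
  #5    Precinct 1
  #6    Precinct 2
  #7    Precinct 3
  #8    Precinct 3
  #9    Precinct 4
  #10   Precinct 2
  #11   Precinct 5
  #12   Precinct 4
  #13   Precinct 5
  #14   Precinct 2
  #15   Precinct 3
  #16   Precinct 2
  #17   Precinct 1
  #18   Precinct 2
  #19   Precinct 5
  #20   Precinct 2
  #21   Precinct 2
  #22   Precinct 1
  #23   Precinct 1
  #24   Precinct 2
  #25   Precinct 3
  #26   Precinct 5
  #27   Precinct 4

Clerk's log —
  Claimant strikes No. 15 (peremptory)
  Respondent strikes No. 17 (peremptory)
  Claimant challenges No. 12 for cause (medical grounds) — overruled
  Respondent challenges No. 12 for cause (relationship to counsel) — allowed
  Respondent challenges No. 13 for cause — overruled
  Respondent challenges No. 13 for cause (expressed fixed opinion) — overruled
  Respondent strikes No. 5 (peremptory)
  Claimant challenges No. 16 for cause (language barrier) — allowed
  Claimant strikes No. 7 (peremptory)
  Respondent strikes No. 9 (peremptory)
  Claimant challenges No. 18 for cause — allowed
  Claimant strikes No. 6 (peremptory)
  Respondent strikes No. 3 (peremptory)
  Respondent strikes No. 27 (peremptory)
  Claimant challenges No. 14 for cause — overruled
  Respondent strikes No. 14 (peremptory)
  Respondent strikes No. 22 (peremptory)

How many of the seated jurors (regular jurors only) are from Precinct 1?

0

Removed: #3, #5, #6, #7, #9, #12, #14, #15, #16, #17, #18, #22, #27.
Seated jurors 1–9: #1, #2, #4, #8, #10, #11, #13, #19, #20 (alternates #21, #23 not counted).
None of those are in Precinct 1 → 0.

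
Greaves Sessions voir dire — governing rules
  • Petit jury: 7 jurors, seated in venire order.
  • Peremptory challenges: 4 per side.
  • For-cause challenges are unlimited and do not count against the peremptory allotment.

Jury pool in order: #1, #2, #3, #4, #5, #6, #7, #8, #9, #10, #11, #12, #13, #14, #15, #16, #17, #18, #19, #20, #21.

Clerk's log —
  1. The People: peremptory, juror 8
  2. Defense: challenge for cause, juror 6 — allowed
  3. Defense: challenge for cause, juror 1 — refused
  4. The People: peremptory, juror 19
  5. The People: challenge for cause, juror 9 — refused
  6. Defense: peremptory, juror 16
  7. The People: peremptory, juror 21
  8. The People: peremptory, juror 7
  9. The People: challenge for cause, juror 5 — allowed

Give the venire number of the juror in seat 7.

Removed: #5, #6, #7, #8, #16, #19, #21. (#1, #9 stay — for-cause denied.)
Seating in order: seats 1–7 → #1, #2, #3, #4, #9, #10, #11.
So seat 7 is #11.

11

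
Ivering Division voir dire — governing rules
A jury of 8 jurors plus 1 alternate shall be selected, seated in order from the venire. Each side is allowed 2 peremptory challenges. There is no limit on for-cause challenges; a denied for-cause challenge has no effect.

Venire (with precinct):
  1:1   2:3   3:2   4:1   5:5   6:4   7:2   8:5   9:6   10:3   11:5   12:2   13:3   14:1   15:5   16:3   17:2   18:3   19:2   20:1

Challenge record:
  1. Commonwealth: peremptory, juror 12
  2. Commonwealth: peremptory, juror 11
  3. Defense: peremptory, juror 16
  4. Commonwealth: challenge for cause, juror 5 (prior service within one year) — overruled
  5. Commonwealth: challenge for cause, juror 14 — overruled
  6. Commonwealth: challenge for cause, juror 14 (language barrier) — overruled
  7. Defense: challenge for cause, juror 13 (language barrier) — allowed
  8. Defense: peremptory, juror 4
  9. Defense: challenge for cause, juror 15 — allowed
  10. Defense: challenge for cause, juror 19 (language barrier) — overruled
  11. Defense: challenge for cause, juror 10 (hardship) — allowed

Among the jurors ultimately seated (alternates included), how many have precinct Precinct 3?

Removed: #4, #10, #11, #12, #13, #15, #16.
Seated (9 incl. alternates): #1, #2, #3, #5, #6, #7, #8, #9, #14.
Of those, in Precinct 3: #2 → 1.

1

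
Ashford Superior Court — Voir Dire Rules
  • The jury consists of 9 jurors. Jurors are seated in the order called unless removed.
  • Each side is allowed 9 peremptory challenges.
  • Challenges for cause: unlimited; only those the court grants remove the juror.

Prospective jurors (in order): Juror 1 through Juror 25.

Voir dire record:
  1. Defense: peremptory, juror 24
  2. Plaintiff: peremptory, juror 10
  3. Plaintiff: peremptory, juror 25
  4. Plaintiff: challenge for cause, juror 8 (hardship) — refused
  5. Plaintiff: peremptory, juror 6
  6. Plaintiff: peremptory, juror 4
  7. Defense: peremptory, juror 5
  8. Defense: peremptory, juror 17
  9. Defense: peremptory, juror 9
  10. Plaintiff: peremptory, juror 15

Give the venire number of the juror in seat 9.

14

Removed: #4, #5, #6, #9, #10, #15, #17, #24, #25. (#8 stays — for-cause denied.)
Filling seats in venire order through position 9: #1, #2, #3, #7, #8, #11, #12, #13, #14.
So seat 9 is #14.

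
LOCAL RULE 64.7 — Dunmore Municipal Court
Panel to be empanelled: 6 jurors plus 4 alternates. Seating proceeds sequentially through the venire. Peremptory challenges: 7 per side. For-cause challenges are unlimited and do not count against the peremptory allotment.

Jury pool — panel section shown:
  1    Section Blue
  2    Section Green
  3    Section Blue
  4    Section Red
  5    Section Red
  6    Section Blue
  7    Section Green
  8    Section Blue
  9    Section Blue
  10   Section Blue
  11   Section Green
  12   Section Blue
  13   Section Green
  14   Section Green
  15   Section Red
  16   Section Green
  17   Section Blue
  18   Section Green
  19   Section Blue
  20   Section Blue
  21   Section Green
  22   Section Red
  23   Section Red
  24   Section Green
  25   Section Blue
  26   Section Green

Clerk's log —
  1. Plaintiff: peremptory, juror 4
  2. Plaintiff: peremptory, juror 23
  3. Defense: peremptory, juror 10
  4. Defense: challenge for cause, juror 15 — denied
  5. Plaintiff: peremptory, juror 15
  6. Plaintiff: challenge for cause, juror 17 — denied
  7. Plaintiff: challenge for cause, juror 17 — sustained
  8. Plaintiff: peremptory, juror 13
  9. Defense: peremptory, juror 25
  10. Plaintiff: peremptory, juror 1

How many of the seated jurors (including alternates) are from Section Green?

Removed: #1, #4, #10, #13, #15, #17, #23, #25.
Seated (10 incl. alternates): #2, #3, #5, #6, #7, #8, #9, #11, #12, #14.
Of those, in Section Green: #2, #7, #11, #14 → 4.

4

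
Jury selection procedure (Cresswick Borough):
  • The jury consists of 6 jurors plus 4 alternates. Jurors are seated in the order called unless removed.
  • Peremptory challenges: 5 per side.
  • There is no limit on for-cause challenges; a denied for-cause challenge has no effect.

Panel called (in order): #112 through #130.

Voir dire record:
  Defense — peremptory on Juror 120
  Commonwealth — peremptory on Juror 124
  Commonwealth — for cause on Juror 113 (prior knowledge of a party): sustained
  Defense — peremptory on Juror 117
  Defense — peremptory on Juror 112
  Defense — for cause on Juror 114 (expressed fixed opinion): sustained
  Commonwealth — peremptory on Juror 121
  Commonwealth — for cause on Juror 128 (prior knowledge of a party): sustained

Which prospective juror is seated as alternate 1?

Removed: #112, #113, #114, #117, #120, #121, #124, #128.
Seating in order: seats 1–6 → #115, #116, #118, #119, #122, #123; alternates → #125, #126, #127, #129.
So alternate 1 is #125.

125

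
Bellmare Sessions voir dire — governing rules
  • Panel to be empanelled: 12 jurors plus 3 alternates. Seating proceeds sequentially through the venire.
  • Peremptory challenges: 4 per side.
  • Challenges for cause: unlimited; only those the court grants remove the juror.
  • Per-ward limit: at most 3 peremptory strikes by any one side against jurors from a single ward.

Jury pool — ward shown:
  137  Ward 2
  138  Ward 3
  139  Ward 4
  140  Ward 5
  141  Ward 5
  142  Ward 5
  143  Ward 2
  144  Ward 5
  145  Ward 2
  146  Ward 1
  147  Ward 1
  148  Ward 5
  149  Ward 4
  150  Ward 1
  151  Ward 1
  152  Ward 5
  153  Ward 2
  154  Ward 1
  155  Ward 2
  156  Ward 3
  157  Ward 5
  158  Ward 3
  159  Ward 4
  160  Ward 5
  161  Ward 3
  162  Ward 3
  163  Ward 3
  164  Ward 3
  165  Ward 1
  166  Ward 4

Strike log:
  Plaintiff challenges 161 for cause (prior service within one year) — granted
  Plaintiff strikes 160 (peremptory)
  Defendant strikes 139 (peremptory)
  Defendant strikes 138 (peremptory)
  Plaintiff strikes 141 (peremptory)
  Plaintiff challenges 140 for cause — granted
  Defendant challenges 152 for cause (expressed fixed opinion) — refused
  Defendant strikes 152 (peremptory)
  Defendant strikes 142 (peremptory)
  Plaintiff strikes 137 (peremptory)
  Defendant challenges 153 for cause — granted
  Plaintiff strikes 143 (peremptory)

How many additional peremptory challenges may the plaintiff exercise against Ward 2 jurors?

0

Plaintiff peremptories so far: #160, #141, #137, #143 — 4 of 4 used, 0 left overall.
Against Ward 2: #137, #143 — 2 used; per-ward cap 3 leaves 1.
Binding limit: min(0, 1) = 0.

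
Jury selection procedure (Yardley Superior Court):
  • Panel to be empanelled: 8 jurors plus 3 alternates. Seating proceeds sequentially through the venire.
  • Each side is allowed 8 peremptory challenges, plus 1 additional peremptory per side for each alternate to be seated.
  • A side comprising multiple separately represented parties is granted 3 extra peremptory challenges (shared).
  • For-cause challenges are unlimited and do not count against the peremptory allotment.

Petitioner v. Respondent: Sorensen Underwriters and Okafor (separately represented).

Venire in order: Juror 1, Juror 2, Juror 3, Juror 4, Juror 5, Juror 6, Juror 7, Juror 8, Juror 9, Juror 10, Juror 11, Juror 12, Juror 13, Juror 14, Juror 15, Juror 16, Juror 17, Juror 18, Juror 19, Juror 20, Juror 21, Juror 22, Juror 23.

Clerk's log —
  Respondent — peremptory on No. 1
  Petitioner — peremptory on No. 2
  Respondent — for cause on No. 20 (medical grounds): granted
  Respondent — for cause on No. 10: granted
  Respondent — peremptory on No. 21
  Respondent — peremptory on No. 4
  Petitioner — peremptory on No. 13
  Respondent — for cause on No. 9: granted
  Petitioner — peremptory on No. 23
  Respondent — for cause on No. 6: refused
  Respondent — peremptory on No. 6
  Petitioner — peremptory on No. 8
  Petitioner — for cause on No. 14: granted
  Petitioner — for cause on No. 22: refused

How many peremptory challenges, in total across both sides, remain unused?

Petitioner allotment: 8 base + 1 × 3 alternates = 11. Respondent allotment: 8 base + 1 × 3 alternates + 3 multi-party = 14.
Petitioner peremptories used: #2, #13, #23, #8 — 4 (for-cause on #14, #22 don't count).
Respondent peremptories used: #1, #21, #4, #6 — 4 (for-cause on #20, #10, #9, #6 don't count).
Remaining: (11 − 4) + (14 − 4) = 17.

17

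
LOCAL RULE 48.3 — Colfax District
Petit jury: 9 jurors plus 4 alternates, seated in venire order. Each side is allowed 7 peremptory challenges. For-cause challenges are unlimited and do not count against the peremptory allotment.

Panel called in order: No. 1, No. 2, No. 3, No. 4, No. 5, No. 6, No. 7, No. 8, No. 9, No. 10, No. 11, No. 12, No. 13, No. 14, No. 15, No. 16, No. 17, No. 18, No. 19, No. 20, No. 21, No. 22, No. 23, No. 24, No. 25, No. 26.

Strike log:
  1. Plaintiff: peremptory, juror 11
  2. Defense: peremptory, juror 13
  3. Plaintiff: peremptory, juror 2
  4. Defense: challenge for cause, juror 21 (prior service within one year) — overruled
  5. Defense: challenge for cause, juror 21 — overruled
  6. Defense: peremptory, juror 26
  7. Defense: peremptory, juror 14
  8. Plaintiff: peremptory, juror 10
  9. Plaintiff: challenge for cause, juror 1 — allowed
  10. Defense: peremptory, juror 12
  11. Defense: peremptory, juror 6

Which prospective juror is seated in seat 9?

Removed: #1, #2, #6, #10, #11, #12, #13, #14, #26. (#21 stays — for-cause denied.)
Seating in order: seats 1–9 → #3, #4, #5, #7, #8, #9, #15, #16, #17; alternates → #18, #19, #20, #21.
So seat 9 is #17.

17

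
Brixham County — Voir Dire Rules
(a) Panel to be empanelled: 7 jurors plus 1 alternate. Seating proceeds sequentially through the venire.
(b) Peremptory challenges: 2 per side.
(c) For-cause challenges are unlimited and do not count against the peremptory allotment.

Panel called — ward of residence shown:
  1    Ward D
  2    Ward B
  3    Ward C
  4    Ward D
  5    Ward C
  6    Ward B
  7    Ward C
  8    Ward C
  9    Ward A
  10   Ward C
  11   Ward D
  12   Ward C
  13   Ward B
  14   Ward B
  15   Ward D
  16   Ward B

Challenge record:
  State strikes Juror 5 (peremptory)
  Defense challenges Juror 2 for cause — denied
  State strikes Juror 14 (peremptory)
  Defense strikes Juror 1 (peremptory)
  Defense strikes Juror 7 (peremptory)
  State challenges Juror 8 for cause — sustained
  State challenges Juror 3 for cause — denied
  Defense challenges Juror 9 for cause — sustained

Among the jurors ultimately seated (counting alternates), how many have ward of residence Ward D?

2

Removed: #1, #5, #7, #8, #9, #14.
Seated (8 incl. alternates): #2, #3, #4, #6, #10, #11, #12, #13.
Of those, in Ward D: #4, #11 → 2.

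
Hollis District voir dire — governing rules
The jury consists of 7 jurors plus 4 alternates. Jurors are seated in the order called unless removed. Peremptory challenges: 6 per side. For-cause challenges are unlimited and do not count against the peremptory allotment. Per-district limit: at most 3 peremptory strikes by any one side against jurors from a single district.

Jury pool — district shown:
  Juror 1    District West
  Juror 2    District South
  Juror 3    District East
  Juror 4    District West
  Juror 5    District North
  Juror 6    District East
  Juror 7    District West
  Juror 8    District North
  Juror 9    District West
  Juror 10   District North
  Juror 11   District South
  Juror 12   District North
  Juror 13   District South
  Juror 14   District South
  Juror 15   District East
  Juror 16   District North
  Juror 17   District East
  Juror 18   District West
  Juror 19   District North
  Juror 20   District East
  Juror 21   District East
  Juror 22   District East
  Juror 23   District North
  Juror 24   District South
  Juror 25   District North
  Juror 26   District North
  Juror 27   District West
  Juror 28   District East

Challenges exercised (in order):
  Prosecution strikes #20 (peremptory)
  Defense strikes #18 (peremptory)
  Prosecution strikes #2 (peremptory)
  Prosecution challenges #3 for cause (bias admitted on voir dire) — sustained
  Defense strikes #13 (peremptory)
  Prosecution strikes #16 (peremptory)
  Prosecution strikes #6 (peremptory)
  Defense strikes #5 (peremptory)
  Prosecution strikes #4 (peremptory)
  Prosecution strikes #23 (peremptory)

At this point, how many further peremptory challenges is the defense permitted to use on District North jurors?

Defense peremptories so far: #18, #13, #5 — 3 of 6 used, 3 left overall.
Against District North: #5 — 1 used; per-district cap 3 leaves 2.
Binding limit: min(3, 2) = 2.

2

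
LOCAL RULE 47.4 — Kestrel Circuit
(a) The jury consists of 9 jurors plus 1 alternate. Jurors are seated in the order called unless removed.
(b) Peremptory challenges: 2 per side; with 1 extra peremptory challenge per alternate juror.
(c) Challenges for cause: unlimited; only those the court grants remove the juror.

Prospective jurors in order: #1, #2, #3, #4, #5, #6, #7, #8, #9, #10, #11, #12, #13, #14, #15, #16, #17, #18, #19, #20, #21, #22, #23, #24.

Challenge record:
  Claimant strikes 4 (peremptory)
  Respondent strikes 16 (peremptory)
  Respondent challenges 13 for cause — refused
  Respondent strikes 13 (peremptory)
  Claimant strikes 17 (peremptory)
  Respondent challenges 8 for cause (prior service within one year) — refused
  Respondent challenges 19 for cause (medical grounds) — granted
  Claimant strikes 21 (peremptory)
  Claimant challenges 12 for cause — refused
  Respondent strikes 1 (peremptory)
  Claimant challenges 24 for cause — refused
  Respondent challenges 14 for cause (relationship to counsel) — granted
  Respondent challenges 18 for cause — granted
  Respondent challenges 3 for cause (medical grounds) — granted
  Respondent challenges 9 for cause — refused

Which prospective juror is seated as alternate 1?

Removed: #1, #3, #4, #13, #14, #16, #17, #18, #19, #21. (#8, #9, #12, #24 stay — for-cause denied.)
Seating in order: seats 1–9 → #2, #5, #6, #7, #8, #9, #10, #11, #12; alternates → #15.
So alternate 1 is #15.

15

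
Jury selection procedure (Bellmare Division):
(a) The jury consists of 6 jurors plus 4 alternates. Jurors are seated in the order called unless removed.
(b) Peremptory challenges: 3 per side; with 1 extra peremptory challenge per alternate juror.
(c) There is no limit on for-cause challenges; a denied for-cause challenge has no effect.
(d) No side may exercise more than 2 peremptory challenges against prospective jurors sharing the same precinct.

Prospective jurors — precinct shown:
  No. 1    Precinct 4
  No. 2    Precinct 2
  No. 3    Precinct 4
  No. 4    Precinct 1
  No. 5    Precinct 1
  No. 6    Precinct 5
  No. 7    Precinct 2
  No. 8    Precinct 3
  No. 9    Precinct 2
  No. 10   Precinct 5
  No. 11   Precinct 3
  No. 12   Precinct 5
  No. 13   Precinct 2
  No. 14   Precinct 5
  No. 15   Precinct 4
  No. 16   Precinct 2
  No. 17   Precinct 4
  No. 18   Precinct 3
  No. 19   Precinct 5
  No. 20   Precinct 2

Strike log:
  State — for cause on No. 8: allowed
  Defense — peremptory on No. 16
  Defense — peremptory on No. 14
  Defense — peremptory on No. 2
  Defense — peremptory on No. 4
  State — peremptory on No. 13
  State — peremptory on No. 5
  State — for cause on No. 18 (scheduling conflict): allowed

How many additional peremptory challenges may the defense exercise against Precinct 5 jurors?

Defense peremptories so far: #16, #14, #2, #4 — 4 of 7 used, 3 left overall.
Against Precinct 5: #14 — 1 used; per-precinct cap 2 leaves 1.
Binding limit: min(3, 1) = 1.

1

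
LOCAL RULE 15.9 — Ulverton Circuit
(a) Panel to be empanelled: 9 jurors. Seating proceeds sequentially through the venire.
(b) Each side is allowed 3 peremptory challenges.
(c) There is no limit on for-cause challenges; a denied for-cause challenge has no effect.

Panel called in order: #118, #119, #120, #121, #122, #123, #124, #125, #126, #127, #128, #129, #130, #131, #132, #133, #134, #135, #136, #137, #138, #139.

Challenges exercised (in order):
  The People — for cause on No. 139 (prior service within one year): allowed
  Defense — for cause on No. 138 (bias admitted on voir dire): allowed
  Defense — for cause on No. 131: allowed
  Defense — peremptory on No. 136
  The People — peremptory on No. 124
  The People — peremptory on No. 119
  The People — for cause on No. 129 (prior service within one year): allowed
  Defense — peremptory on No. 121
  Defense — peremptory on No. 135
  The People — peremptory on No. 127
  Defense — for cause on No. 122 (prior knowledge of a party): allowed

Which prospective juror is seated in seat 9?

133

Removed: #119, #121, #122, #124, #127, #129, #131, #135, #136, #138, #139.
Filling seats in venire order through position 9: #118, #120, #123, #125, #126, #128, #130, #132, #133.
So seat 9 is #133.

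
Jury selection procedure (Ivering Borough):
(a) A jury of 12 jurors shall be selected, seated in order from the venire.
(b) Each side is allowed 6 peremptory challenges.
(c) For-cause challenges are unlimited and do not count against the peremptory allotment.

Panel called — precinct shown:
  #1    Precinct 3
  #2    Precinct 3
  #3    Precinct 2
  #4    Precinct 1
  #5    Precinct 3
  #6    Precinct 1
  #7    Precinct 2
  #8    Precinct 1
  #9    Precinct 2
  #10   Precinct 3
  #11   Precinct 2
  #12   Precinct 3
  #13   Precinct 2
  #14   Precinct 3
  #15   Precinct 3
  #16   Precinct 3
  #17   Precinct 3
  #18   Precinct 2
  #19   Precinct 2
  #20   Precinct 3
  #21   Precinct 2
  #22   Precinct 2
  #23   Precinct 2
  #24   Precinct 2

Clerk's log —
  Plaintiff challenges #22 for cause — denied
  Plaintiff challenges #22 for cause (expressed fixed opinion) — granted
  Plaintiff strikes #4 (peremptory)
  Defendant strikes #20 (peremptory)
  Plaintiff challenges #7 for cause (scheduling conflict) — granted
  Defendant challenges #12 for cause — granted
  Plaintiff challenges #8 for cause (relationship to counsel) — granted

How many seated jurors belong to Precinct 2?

Removed: #4, #7, #8, #12, #20, #22.
Seated jurors 1–12: #1, #2, #3, #5, #6, #9, #10, #11, #13, #14, #15, #16.
Of those, in Precinct 2: #3, #9, #11, #13 → 4.

4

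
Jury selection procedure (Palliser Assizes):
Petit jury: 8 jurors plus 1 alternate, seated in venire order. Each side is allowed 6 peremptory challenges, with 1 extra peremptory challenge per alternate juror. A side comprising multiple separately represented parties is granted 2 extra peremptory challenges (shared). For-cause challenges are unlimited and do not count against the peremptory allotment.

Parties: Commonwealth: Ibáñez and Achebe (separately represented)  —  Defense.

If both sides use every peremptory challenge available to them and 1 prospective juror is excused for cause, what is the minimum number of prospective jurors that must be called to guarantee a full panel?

Seats to fill: 8 + 1 alternates = 9.
Peremptories — Commonwealth: 6 + 1×1 + 2 = 9; Defense: 6 + 1×1 = 7; total 16.
For-cause removals: 1.
Minimum venire: 9 + 16 + 1 = 26.

26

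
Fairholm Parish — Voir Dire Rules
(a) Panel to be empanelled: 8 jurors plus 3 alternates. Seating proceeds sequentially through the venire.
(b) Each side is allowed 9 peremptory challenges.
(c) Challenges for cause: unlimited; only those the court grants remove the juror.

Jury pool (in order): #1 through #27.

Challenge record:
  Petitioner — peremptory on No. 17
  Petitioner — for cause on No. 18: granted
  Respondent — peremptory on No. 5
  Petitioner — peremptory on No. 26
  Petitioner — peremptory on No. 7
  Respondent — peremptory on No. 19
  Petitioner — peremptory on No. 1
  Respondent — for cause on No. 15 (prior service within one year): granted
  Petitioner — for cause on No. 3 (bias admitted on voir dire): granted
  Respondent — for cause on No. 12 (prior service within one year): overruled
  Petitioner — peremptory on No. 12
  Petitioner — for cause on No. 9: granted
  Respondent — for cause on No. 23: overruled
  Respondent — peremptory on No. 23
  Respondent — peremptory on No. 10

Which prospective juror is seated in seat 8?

Removed: #1, #3, #5, #7, #9, #10, #12, #15, #17, #18, #19, #23, #26.
Filling seats in venire order through position 8: #2, #4, #6, #8, #11, #13, #14, #16.
So seat 8 is #16.

16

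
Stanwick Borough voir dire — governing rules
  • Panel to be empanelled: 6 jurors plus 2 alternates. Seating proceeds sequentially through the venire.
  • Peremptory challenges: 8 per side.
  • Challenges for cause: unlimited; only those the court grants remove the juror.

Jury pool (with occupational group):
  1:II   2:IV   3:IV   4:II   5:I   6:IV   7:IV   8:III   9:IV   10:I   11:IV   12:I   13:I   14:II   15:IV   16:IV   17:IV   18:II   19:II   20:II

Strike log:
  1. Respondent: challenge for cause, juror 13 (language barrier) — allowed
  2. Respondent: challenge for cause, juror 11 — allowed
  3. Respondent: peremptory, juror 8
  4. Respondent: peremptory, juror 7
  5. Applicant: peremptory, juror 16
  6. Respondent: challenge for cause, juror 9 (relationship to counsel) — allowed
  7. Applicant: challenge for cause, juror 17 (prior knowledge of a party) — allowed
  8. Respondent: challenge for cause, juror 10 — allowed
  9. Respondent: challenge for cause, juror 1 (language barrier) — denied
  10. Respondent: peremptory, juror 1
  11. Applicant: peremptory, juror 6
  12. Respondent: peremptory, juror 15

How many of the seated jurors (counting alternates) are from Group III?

Removed: #1, #6, #7, #8, #9, #10, #11, #13, #15, #16, #17.
Seated (8 incl. alternates): #2, #3, #4, #5, #12, #14, #18, #19.
None of those are in Group III → 0.

0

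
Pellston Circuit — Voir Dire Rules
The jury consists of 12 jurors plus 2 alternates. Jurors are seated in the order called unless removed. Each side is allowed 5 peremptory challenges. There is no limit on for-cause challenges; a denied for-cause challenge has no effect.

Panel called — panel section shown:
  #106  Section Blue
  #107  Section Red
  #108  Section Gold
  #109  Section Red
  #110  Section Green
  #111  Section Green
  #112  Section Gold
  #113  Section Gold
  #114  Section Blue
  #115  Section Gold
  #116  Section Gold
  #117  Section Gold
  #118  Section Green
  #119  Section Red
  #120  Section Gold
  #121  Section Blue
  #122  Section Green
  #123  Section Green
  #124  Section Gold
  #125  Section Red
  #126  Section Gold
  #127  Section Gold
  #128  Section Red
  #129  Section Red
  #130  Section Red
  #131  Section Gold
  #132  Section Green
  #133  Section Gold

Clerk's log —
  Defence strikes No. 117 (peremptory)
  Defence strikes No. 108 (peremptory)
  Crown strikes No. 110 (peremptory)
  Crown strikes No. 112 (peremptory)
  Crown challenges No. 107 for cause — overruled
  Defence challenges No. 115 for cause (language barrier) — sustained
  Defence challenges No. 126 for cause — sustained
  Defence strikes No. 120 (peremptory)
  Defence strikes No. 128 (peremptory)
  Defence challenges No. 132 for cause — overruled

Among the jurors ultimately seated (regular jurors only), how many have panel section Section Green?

Removed: #108, #110, #112, #115, #117, #120, #126, #128.
Seated jurors 1–12: #106, #107, #109, #111, #113, #114, #116, #118, #119, #121, #122, #123 (alternates #124, #125 not counted).
Of those, in Section Green: #111, #118, #122, #123 → 4.

4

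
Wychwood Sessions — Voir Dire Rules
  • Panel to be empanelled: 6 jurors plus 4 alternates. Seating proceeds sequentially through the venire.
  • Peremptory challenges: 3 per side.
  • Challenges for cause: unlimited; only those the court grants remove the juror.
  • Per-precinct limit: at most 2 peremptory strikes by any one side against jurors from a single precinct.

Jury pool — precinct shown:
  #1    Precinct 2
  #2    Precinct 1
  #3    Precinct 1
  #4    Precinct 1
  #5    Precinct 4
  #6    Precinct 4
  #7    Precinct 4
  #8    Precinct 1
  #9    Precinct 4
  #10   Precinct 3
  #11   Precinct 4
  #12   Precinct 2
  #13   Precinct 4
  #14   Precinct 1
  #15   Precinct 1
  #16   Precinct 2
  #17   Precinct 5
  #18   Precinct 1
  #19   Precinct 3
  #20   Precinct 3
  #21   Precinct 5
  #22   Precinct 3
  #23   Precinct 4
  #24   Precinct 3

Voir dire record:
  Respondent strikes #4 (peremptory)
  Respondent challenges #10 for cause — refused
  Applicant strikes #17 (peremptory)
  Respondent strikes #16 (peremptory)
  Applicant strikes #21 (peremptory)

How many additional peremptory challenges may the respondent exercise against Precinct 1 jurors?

1

Respondent peremptories so far: #4, #16 — 2 of 3 used, 1 left overall.
Against Precinct 1: #4 — 1 used; per-precinct cap 2 leaves 1.
Binding limit: min(1, 1) = 1.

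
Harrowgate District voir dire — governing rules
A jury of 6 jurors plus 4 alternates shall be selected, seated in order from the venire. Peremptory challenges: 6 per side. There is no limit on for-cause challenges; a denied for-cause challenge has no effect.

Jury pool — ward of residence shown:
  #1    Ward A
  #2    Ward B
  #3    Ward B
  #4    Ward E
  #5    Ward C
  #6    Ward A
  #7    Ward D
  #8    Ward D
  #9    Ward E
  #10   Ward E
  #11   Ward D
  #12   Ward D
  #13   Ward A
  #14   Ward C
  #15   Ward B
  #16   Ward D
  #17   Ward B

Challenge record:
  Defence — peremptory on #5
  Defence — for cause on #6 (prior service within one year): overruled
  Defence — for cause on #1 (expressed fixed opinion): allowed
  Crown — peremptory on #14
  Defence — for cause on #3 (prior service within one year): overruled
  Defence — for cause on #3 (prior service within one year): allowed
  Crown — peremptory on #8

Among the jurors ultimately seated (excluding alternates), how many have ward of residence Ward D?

1

Removed: #1, #3, #5, #8, #14.
Seated jurors 1–6: #2, #4, #6, #7, #9, #10 (alternates #11, #12, #13, #15 not counted).
Of those, in Ward D: #7 → 1.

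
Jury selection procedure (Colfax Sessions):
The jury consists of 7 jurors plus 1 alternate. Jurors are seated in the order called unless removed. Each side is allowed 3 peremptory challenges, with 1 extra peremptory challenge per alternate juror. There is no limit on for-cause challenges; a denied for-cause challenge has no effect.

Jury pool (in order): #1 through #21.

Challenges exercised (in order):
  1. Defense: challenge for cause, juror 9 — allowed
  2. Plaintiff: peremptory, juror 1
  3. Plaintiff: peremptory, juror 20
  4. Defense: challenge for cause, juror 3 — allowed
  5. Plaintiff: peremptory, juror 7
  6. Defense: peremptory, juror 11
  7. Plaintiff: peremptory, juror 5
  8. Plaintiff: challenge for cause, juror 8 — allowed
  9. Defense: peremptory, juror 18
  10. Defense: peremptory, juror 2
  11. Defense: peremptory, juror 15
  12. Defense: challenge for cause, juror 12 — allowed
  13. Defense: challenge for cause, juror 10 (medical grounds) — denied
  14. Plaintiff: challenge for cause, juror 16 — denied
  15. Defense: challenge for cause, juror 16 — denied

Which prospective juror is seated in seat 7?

Removed: #1, #2, #3, #5, #7, #8, #9, #11, #12, #15, #18, #20. (#10, #16 stay — for-cause denied.)
Seating in order: seats 1–7 → #4, #6, #10, #13, #14, #16, #17; alternates → #19.
So seat 7 is #17.

17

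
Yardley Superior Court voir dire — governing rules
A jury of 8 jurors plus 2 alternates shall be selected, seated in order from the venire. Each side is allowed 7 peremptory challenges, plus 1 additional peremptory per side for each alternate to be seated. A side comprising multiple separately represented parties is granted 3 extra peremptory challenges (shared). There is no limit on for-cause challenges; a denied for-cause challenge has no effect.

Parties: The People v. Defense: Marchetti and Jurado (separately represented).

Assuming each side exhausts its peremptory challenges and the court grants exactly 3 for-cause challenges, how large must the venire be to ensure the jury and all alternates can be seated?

Seats to fill: 8 + 2 alternates = 10.
Peremptories — The People: 7 + 1×2 = 9; Defense: 7 + 1×2 + 3 = 12; total 21.
For-cause removals: 3.
Minimum venire: 10 + 21 + 3 = 34.

34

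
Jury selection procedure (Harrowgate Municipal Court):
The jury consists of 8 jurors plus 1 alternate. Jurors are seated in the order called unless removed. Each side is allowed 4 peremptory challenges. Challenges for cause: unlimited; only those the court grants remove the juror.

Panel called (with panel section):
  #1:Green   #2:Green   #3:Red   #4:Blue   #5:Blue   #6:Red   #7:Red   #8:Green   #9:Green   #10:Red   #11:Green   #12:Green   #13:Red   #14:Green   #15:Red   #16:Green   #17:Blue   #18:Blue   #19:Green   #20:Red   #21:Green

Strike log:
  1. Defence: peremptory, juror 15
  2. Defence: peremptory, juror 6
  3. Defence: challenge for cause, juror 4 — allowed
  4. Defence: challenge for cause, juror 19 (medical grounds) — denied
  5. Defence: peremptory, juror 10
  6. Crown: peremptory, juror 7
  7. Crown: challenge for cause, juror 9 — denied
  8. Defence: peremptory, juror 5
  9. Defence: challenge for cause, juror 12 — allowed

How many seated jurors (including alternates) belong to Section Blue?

Removed: #4, #5, #6, #7, #10, #12, #15.
Seated (9 incl. alternates): #1, #2, #3, #8, #9, #11, #13, #14, #16.
None of those are in Section Blue → 0.

0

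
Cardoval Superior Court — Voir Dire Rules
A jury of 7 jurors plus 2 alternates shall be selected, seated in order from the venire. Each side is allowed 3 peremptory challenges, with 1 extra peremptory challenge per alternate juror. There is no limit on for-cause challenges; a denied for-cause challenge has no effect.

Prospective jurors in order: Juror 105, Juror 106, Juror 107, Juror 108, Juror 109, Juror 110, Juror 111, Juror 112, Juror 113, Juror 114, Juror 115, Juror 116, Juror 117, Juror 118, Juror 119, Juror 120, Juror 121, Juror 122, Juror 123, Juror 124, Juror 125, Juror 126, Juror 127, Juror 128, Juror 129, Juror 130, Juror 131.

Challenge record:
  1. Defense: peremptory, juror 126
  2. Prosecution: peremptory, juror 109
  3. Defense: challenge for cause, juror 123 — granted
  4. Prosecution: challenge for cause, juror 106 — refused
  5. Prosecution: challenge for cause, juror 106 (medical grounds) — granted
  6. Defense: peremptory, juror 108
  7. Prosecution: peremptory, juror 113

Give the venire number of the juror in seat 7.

Removed: #106, #108, #109, #113, #123, #126.
Filling seats in venire order through position 7: #105, #107, #110, #111, #112, #114, #115.
So seat 7 is #115.

115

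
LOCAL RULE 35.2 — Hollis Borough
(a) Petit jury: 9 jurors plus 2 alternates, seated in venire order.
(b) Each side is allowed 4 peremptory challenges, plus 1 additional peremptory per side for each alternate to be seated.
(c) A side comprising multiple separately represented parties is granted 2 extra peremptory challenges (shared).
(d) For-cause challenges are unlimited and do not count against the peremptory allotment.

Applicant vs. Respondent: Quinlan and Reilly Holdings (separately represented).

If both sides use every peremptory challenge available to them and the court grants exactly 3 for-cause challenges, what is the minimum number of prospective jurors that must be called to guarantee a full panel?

28

Seats to fill: 9 + 2 alternates = 11.
Peremptories — Applicant: 4 + 1×2 = 6; Respondent: 4 + 1×2 + 2 = 8; total 14.
For-cause removals: 3.
Minimum venire: 11 + 14 + 3 = 28.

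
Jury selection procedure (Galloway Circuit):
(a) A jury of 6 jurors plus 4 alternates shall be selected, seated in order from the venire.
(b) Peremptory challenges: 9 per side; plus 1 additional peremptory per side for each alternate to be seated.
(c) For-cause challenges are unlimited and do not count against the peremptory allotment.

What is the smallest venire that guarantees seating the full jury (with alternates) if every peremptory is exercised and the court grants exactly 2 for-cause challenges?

Seats to fill: 6 + 4 alternates = 10.
Peremptories: 9 + 1×4 = 13 per side × 2 sides = 26.
For-cause removals: 2.
Minimum venire: 10 + 26 + 2 = 38.

38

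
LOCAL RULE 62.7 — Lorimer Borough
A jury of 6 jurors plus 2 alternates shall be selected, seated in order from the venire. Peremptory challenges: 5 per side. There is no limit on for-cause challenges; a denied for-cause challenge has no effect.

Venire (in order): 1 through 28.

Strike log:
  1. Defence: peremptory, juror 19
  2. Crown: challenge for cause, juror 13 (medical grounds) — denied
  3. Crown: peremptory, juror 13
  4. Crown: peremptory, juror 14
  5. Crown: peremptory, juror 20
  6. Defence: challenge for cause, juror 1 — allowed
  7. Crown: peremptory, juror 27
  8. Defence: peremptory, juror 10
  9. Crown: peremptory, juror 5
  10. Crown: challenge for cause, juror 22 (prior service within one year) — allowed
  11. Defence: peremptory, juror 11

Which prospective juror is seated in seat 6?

8

Removed: #1, #5, #10, #11, #13, #14, #19, #20, #22, #27.
Seating in order: seats 1–6 → #2, #3, #4, #6, #7, #8; alternates → #9, #12.
So seat 6 is #8.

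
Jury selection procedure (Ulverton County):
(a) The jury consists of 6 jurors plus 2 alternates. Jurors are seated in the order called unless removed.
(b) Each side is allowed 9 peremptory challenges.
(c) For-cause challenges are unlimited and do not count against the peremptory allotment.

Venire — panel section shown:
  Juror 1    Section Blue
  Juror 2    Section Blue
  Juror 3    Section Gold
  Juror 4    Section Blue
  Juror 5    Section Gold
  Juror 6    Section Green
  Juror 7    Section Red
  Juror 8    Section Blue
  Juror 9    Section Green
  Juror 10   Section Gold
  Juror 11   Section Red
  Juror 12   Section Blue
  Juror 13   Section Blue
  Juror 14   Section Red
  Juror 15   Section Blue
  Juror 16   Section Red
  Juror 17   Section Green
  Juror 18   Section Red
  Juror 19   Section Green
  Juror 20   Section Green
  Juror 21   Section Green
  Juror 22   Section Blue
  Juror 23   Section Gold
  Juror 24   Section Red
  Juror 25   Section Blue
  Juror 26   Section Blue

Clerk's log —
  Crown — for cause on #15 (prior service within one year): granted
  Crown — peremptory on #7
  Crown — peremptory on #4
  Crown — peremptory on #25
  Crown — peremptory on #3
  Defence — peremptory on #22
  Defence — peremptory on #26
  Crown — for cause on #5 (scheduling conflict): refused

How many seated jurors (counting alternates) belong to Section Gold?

Removed: #3, #4, #7, #15, #22, #25, #26.
Seated (8 incl. alternates): #1, #2, #5, #6, #8, #9, #10, #11.
Of those, in Section Gold: #5, #10 → 2.

2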